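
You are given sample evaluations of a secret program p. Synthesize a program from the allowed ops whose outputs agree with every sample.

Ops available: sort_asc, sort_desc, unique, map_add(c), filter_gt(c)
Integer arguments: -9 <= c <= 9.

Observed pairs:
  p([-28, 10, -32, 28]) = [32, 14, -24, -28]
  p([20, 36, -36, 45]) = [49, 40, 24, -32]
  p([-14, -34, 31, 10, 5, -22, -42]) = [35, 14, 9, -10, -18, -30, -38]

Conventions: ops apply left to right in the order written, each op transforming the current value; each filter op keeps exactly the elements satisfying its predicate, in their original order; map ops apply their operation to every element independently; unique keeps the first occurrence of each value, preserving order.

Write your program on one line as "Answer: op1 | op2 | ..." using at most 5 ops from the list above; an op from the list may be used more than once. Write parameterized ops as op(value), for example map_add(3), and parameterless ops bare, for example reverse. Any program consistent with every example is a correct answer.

map_add(-3) | sort_asc | sort_desc | map_add(7)

Check, running the answer program on each example:
  [-28, 10, -32, 28] -> [-31, 7, -35, 25] -> [-35, -31, 7, 25] -> [25, 7, -31, -35] -> [32, 14, -24, -28]
  [20, 36, -36, 45] -> [17, 33, -39, 42] -> [-39, 17, 33, 42] -> [42, 33, 17, -39] -> [49, 40, 24, -32]
  [-14, -34, 31, 10, 5, -22, -42] -> [-17, -37, 28, 7, 2, -25, -45] -> [-45, -37, -25, -17, 2, 7, 28] -> [28, 7, 2, -17, -25, -37, -45] -> [35, 14, 9, -10, -18, -30, -38]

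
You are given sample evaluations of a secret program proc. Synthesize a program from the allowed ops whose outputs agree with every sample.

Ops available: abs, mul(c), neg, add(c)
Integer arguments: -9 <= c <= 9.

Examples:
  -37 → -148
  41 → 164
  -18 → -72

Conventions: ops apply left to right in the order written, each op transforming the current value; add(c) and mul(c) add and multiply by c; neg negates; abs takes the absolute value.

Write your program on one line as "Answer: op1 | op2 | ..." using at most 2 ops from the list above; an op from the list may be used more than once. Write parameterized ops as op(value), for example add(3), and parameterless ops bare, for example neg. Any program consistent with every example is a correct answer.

mul(-4) | neg

Check, running the answer program on each example:
  -37 -> 148 -> -148
  41 -> -164 -> 164
  -18 -> 72 -> -72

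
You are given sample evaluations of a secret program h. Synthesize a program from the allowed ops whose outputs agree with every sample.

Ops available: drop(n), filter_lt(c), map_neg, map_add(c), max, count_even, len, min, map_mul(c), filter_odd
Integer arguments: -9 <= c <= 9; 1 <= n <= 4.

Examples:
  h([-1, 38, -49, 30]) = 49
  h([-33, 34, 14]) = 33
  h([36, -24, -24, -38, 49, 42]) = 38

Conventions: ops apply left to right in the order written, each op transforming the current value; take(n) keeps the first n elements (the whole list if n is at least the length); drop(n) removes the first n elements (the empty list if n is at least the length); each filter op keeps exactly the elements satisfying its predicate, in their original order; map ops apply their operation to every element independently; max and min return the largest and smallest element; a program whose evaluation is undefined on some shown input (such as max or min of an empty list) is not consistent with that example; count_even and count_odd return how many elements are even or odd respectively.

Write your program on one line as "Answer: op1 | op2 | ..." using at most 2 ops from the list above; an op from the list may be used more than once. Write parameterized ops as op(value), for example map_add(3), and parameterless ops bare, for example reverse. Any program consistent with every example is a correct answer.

map_neg | max

Check, running the answer program on each example:
  [-1, 38, -49, 30] -> [1, -38, 49, -30] -> 49
  [-33, 34, 14] -> [33, -34, -14] -> 33
  [36, -24, -24, -38, 49, 42] -> [-36, 24, 24, 38, -49, -42] -> 38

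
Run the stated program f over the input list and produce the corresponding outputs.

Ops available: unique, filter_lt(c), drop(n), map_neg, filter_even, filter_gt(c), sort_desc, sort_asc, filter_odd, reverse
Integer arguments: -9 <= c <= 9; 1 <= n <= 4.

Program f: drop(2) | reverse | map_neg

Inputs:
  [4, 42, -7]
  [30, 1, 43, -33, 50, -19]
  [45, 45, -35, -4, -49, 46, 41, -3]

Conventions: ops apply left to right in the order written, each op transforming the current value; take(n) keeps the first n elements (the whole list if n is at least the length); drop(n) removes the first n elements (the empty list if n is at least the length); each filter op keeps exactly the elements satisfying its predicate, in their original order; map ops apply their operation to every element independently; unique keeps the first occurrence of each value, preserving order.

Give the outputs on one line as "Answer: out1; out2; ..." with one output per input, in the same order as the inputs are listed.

[7]; [19, -50, 33, -43]; [3, -41, -46, 49, 4, 35]

Execution, op by op:
  [4, 42, -7] -> [-7] -> [-7] -> [7]
  [30, 1, 43, -33, 50, -19] -> [43, -33, 50, -19] -> [-19, 50, -33, 43] -> [19, -50, 33, -43]
  [45, 45, -35, -4, -49, 46, 41, -3] -> [-35, -4, -49, 46, 41, -3] -> [-3, 41, 46, -49, -4, -35] -> [3, -41, -46, 49, 4, 35]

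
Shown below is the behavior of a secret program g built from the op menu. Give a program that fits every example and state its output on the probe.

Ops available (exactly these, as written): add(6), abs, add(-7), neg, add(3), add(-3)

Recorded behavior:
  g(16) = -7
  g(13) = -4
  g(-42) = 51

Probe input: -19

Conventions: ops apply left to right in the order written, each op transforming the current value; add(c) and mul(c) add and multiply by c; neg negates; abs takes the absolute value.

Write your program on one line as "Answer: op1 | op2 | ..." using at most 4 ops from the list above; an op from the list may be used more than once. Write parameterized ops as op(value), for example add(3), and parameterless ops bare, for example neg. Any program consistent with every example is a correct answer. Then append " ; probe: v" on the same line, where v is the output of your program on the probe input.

neg | add(6) | add(3) ; probe: 28

Check, running the answer program on each example:
  16 -> -16 -> -10 -> -7
  13 -> -13 -> -7 -> -4
  -42 -> 42 -> 48 -> 51
  probe: -19 -> 19 -> 25 -> 28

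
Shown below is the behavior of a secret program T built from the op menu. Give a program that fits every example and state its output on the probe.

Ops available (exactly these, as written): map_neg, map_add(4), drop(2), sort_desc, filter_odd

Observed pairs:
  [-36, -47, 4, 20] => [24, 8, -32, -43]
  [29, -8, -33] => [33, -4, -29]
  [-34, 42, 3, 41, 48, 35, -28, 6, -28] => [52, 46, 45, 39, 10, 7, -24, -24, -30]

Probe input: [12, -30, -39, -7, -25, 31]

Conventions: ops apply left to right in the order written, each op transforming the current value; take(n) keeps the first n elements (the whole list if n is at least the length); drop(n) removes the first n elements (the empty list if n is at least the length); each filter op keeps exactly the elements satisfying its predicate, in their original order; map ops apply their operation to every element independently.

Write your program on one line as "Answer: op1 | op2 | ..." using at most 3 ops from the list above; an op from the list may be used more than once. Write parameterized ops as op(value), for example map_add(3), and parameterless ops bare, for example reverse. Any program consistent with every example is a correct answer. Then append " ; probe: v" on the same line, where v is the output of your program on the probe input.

sort_desc | map_add(4) ; probe: [35, 16, -3, -21, -26, -35]

Check, running the answer program on each example:
  [-36, -47, 4, 20] -> [20, 4, -36, -47] -> [24, 8, -32, -43]
  [29, -8, -33] -> [29, -8, -33] -> [33, -4, -29]
  [-34, 42, 3, 41, 48, 35, -28, 6, -28] -> [48, 42, 41, 35, 6, 3, -28, -28, -34] -> [52, 46, 45, 39, 10, 7, -24, -24, -30]
  probe: [12, -30, -39, -7, -25, 31] -> [31, 12, -7, -25, -30, -39] -> [35, 16, -3, -21, -26, -35]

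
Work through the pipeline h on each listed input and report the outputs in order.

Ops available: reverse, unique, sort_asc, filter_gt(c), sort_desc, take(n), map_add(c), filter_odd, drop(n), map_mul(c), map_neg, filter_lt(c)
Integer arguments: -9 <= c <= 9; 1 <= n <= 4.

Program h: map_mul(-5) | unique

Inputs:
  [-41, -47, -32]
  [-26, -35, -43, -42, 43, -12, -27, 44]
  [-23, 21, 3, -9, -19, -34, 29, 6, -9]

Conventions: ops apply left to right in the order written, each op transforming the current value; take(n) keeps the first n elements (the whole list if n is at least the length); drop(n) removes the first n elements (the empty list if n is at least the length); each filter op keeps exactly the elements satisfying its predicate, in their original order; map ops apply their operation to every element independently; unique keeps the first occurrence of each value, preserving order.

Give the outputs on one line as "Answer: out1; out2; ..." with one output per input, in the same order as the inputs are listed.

Execution, op by op:
  [-41, -47, -32] -> [205, 235, 160] -> [205, 235, 160]
  [-26, -35, -43, -42, 43, -12, -27, 44] -> [130, 175, 215, 210, -215, 60, 135, -220] -> [130, 175, 215, 210, -215, 60, 135, -220]
  [-23, 21, 3, -9, -19, -34, 29, 6, -9] -> [115, -105, -15, 45, 95, 170, -145, -30, 45] -> [115, -105, -15, 45, 95, 170, -145, -30]

[205, 235, 160]; [130, 175, 215, 210, -215, 60, 135, -220]; [115, -105, -15, 45, 95, 170, -145, -30]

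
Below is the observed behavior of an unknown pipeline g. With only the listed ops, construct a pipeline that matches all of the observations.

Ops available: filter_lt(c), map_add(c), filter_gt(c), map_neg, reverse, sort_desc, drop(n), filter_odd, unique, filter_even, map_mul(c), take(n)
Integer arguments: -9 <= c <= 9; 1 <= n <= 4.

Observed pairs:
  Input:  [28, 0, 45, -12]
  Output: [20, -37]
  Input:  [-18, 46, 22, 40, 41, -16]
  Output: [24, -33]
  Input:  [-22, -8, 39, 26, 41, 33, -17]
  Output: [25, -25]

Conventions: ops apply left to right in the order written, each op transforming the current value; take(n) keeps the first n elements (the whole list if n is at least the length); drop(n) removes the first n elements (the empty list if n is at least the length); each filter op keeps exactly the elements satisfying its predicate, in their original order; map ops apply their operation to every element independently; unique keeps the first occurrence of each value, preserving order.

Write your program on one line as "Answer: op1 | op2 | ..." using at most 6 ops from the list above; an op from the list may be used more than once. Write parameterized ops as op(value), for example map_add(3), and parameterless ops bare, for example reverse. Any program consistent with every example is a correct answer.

map_neg | reverse | map_add(8) | take(3) | take(2)

Check, running the answer program on each example:
  [28, 0, 45, -12] -> [-28, 0, -45, 12] -> [12, -45, 0, -28] -> [20, -37, 8, -20] -> [20, -37, 8] -> [20, -37]
  [-18, 46, 22, 40, 41, -16] -> [18, -46, -22, -40, -41, 16] -> [16, -41, -40, -22, -46, 18] -> [24, -33, -32, -14, -38, 26] -> [24, -33, -32] -> [24, -33]
  [-22, -8, 39, 26, 41, 33, -17] -> [22, 8, -39, -26, -41, -33, 17] -> [17, -33, -41, -26, -39, 8, 22] -> [25, -25, -33, -18, -31, 16, 30] -> [25, -25, -33] -> [25, -25]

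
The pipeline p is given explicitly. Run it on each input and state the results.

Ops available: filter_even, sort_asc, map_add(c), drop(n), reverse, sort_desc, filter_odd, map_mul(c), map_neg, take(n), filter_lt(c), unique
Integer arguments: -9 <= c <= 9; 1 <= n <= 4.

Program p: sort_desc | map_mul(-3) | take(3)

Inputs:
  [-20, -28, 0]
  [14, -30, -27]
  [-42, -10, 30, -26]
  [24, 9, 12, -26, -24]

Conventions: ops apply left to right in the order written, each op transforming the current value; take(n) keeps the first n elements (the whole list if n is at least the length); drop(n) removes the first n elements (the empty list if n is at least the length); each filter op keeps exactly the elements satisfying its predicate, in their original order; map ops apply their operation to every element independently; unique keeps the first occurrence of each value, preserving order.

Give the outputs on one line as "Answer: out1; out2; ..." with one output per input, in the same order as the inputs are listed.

[0, 60, 84]; [-42, 81, 90]; [-90, 30, 78]; [-72, -36, -27]

Execution, op by op:
  [-20, -28, 0] -> [0, -20, -28] -> [0, 60, 84] -> [0, 60, 84]
  [14, -30, -27] -> [14, -27, -30] -> [-42, 81, 90] -> [-42, 81, 90]
  [-42, -10, 30, -26] -> [30, -10, -26, -42] -> [-90, 30, 78, 126] -> [-90, 30, 78]
  [24, 9, 12, -26, -24] -> [24, 12, 9, -24, -26] -> [-72, -36, -27, 72, 78] -> [-72, -36, -27]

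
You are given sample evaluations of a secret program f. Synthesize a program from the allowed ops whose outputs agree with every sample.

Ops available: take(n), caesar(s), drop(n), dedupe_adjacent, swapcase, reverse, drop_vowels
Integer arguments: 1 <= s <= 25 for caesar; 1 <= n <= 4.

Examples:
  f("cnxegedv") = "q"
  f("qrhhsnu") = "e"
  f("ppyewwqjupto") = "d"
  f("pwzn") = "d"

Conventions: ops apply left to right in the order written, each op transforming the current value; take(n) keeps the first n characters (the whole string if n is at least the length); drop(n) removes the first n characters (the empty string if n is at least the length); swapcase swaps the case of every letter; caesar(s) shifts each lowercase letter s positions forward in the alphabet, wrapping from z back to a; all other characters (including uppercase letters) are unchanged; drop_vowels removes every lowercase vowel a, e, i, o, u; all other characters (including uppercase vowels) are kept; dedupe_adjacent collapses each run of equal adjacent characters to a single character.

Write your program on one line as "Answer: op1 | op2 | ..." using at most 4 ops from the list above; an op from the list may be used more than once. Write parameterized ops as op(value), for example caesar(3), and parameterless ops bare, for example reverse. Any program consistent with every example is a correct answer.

take(1) | caesar(8) | caesar(6)

Check, running the answer program on each example:
  "cnxegedv" -> "c" -> "k" -> "q"
  "qrhhsnu" -> "q" -> "y" -> "e"
  "ppyewwqjupto" -> "p" -> "x" -> "d"
  "pwzn" -> "p" -> "x" -> "d"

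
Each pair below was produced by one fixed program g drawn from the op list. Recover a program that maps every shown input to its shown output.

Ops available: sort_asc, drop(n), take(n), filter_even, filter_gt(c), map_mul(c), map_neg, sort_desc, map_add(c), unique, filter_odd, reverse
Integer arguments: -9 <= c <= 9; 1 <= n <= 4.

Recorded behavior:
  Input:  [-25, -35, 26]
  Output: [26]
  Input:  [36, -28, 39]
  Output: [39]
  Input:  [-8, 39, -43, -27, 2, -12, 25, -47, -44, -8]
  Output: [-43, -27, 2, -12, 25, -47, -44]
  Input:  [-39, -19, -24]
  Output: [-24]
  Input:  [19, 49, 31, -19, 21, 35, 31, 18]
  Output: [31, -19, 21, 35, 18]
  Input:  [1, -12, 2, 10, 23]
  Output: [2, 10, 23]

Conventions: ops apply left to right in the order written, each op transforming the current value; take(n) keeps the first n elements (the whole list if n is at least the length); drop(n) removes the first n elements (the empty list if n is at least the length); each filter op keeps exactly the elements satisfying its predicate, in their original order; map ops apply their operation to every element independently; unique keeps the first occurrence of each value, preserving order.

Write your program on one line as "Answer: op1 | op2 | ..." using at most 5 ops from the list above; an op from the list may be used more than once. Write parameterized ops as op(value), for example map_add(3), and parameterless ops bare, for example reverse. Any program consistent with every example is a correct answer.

map_neg | unique | map_neg | drop(2)

Check, running the answer program on each example:
  [-25, -35, 26] -> [25, 35, -26] -> [25, 35, -26] -> [-25, -35, 26] -> [26]
  [36, -28, 39] -> [-36, 28, -39] -> [-36, 28, -39] -> [36, -28, 39] -> [39]
  [-8, 39, -43, -27, 2, -12, 25, -47, -44, -8] -> [8, -39, 43, 27, -2, 12, -25, 47, 44, 8] -> [8, -39, 43, 27, -2, 12, -25, 47, 44] -> [-8, 39, -43, -27, 2, -12, 25, -47, -44] -> [-43, -27, 2, -12, 25, -47, -44]
  [-39, -19, -24] -> [39, 19, 24] -> [39, 19, 24] -> [-39, -19, -24] -> [-24]
  [19, 49, 31, -19, 21, 35, 31, 18] -> [-19, -49, -31, 19, -21, -35, -31, -18] -> [-19, -49, -31, 19, -21, -35, -18] -> [19, 49, 31, -19, 21, 35, 18] -> [31, -19, 21, 35, 18]
  [1, -12, 2, 10, 23] -> [-1, 12, -2, -10, -23] -> [-1, 12, -2, -10, -23] -> [1, -12, 2, 10, 23] -> [2, 10, 23]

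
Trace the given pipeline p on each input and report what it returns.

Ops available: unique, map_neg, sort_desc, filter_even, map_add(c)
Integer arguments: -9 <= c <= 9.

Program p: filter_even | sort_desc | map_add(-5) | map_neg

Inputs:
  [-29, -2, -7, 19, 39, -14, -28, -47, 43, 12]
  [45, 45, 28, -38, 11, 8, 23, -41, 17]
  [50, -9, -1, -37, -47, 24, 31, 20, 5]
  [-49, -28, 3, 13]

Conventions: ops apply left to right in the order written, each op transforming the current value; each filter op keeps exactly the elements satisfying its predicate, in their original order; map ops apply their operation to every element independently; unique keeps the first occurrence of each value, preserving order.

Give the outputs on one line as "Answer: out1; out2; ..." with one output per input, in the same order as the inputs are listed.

[-7, 7, 19, 33]; [-23, -3, 43]; [-45, -19, -15]; [33]

Execution, op by op:
  [-29, -2, -7, 19, 39, -14, -28, -47, 43, 12] -> [-2, -14, -28, 12] -> [12, -2, -14, -28] -> [7, -7, -19, -33] -> [-7, 7, 19, 33]
  [45, 45, 28, -38, 11, 8, 23, -41, 17] -> [28, -38, 8] -> [28, 8, -38] -> [23, 3, -43] -> [-23, -3, 43]
  [50, -9, -1, -37, -47, 24, 31, 20, 5] -> [50, 24, 20] -> [50, 24, 20] -> [45, 19, 15] -> [-45, -19, -15]
  [-49, -28, 3, 13] -> [-28] -> [-28] -> [-33] -> [33]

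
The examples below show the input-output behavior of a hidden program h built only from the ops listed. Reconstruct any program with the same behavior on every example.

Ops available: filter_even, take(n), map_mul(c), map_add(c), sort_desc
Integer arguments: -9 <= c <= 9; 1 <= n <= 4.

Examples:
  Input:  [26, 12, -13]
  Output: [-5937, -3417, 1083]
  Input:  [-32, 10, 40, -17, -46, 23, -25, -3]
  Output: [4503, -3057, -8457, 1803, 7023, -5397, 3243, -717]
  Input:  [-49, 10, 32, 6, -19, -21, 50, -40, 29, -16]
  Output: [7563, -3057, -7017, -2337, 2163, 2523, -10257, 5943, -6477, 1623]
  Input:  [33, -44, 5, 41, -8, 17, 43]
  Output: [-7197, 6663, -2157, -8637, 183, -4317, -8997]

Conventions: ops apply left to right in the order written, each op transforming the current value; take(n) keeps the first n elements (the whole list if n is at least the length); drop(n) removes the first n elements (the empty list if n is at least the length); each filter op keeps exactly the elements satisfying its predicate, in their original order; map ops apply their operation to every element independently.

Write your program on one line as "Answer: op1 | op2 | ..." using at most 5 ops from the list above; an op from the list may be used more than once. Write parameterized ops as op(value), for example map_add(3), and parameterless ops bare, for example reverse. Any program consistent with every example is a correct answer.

map_add(7) | map_mul(-5) | map_mul(9) | map_mul(4) | map_add(3)

Check, running the answer program on each example:
  [26, 12, -13] -> [33, 19, -6] -> [-165, -95, 30] -> [-1485, -855, 270] -> [-5940, -3420, 1080] -> [-5937, -3417, 1083]
  [-32, 10, 40, -17, -46, 23, -25, -3] -> [-25, 17, 47, -10, -39, 30, -18, 4] -> [125, -85, -235, 50, 195, -150, 90, -20] -> [1125, -765, -2115, 450, 1755, -1350, 810, -180] -> [4500, -3060, -8460, 1800, 7020, -5400, 3240, -720] -> [4503, -3057, -8457, 1803, 7023, -5397, 3243, -717]
  [-49, 10, 32, 6, -19, -21, 50, -40, 29, -16] -> [-42, 17, 39, 13, -12, -14, 57, -33, 36, -9] -> [210, -85, -195, -65, 60, 70, -285, 165, -180, 45] -> [1890, -765, -1755, -585, 540, 630, -2565, 1485, -1620, 405] -> [7560, -3060, -7020, -2340, 2160, 2520, -10260, 5940, -6480, 1620] -> [7563, -3057, -7017, -2337, 2163, 2523, -10257, 5943, -6477, 1623]
  [33, -44, 5, 41, -8, 17, 43] -> [40, -37, 12, 48, -1, 24, 50] -> [-200, 185, -60, -240, 5, -120, -250] -> [-1800, 1665, -540, -2160, 45, -1080, -2250] -> [-7200, 6660, -2160, -8640, 180, -4320, -9000] -> [-7197, 6663, -2157, -8637, 183, -4317, -8997]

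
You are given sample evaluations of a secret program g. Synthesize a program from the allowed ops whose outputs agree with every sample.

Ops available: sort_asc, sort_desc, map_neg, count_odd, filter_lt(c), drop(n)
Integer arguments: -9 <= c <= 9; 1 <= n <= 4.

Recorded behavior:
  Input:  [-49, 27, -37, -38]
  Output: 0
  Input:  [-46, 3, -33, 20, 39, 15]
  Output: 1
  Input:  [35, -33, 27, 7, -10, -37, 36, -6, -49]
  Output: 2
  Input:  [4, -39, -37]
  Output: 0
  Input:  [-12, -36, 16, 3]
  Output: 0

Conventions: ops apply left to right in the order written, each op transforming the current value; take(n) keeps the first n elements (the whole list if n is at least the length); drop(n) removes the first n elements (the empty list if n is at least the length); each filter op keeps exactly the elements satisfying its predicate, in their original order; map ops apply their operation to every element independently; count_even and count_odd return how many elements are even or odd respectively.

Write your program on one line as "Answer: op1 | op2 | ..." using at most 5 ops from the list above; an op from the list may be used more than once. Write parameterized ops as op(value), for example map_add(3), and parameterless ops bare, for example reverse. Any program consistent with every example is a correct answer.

drop(3) | map_neg | drop(2) | count_odd

Check, running the answer program on each example:
  [-49, 27, -37, -38] -> [-38] -> [38] -> [] -> 0
  [-46, 3, -33, 20, 39, 15] -> [20, 39, 15] -> [-20, -39, -15] -> [-15] -> 1
  [35, -33, 27, 7, -10, -37, 36, -6, -49] -> [7, -10, -37, 36, -6, -49] -> [-7, 10, 37, -36, 6, 49] -> [37, -36, 6, 49] -> 2
  [4, -39, -37] -> [] -> [] -> [] -> 0
  [-12, -36, 16, 3] -> [3] -> [-3] -> [] -> 0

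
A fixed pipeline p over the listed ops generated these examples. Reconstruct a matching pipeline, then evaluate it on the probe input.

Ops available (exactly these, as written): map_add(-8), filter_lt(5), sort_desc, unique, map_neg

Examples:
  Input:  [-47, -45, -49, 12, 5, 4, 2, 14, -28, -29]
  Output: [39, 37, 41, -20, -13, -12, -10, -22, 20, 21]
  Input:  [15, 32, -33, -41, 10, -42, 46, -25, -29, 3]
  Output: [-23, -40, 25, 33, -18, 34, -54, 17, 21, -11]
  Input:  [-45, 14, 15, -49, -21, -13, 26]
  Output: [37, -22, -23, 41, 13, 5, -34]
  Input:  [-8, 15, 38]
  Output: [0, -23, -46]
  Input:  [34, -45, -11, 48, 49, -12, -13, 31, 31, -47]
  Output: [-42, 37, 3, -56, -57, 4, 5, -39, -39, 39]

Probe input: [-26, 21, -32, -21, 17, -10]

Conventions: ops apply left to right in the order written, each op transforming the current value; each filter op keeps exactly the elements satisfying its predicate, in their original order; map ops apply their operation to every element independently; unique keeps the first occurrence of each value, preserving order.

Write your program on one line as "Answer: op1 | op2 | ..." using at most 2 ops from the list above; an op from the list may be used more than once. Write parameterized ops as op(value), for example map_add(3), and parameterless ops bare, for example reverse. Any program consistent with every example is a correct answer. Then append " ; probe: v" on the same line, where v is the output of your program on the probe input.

map_neg | map_add(-8) ; probe: [18, -29, 24, 13, -25, 2]

Check, running the answer program on each example:
  [-47, -45, -49, 12, 5, 4, 2, 14, -28, -29] -> [47, 45, 49, -12, -5, -4, -2, -14, 28, 29] -> [39, 37, 41, -20, -13, -12, -10, -22, 20, 21]
  [15, 32, -33, -41, 10, -42, 46, -25, -29, 3] -> [-15, -32, 33, 41, -10, 42, -46, 25, 29, -3] -> [-23, -40, 25, 33, -18, 34, -54, 17, 21, -11]
  [-45, 14, 15, -49, -21, -13, 26] -> [45, -14, -15, 49, 21, 13, -26] -> [37, -22, -23, 41, 13, 5, -34]
  [-8, 15, 38] -> [8, -15, -38] -> [0, -23, -46]
  [34, -45, -11, 48, 49, -12, -13, 31, 31, -47] -> [-34, 45, 11, -48, -49, 12, 13, -31, -31, 47] -> [-42, 37, 3, -56, -57, 4, 5, -39, -39, 39]
  probe: [-26, 21, -32, -21, 17, -10] -> [26, -21, 32, 21, -17, 10] -> [18, -29, 24, 13, -25, 2]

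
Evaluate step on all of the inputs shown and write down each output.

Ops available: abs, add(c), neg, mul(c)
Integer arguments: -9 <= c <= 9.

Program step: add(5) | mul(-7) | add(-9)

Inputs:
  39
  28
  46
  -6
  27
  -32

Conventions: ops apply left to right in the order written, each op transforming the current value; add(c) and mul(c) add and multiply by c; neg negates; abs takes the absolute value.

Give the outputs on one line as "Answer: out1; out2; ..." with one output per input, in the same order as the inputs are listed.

Execution, op by op:
  39 -> 44 -> -308 -> -317
  28 -> 33 -> -231 -> -240
  46 -> 51 -> -357 -> -366
  -6 -> -1 -> 7 -> -2
  27 -> 32 -> -224 -> -233
  -32 -> -27 -> 189 -> 180

-317; -240; -366; -2; -233; 180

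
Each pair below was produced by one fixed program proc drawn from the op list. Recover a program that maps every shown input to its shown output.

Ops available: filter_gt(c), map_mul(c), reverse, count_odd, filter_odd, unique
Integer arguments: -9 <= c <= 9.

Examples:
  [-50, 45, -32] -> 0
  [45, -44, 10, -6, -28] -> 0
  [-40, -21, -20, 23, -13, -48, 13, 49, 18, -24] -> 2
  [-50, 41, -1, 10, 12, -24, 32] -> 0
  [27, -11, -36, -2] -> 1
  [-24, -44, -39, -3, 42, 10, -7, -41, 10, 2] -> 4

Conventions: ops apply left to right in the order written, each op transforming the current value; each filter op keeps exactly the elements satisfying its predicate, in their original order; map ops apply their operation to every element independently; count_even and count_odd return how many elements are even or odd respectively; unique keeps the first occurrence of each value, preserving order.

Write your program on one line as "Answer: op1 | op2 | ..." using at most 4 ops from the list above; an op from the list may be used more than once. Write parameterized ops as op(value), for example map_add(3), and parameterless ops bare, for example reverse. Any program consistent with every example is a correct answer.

map_mul(-5) | filter_odd | filter_gt(6) | count_odd

Check, running the answer program on each example:
  [-50, 45, -32] -> [250, -225, 160] -> [-225] -> [] -> 0
  [45, -44, 10, -6, -28] -> [-225, 220, -50, 30, 140] -> [-225] -> [] -> 0
  [-40, -21, -20, 23, -13, -48, 13, 49, 18, -24] -> [200, 105, 100, -115, 65, 240, -65, -245, -90, 120] -> [105, -115, 65, -65, -245] -> [105, 65] -> 2
  [-50, 41, -1, 10, 12, -24, 32] -> [250, -205, 5, -50, -60, 120, -160] -> [-205, 5] -> [] -> 0
  [27, -11, -36, -2] -> [-135, 55, 180, 10] -> [-135, 55] -> [55] -> 1
  [-24, -44, -39, -3, 42, 10, -7, -41, 10, 2] -> [120, 220, 195, 15, -210, -50, 35, 205, -50, -10] -> [195, 15, 35, 205] -> [195, 15, 35, 205] -> 4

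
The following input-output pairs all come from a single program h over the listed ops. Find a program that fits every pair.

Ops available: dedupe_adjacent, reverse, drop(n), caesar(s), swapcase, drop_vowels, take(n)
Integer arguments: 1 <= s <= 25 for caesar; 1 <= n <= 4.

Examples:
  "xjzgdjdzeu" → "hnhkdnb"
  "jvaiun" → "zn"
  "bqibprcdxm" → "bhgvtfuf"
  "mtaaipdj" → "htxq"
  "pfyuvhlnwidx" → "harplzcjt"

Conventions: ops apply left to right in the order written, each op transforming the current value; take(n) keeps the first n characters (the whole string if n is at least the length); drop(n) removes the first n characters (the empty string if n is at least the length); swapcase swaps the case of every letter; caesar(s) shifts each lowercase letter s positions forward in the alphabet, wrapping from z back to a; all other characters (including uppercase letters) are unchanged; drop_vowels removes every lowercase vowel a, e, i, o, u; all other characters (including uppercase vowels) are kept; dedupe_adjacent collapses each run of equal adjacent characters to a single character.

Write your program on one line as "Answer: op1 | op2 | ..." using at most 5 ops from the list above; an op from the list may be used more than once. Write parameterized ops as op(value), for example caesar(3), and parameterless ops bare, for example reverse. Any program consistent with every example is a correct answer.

dedupe_adjacent | reverse | drop_vowels | drop(1) | caesar(4)

Check, running the answer program on each example:
  "xjzgdjdzeu" -> "xjzgdjdzeu" -> "uezdjdgzjx" -> "zdjdgzjx" -> "djdgzjx" -> "hnhkdnb"
  "jvaiun" -> "jvaiun" -> "nuiavj" -> "nvj" -> "vj" -> "zn"
  "bqibprcdxm" -> "bqibprcdxm" -> "mxdcrpbiqb" -> "mxdcrpbqb" -> "xdcrpbqb" -> "bhgvtfuf"
  "mtaaipdj" -> "mtaipdj" -> "jdpiatm" -> "jdptm" -> "dptm" -> "htxq"
  "pfyuvhlnwidx" -> "pfyuvhlnwidx" -> "xdiwnlhvuyfp" -> "xdwnlhvyfp" -> "dwnlhvyfp" -> "harplzcjt"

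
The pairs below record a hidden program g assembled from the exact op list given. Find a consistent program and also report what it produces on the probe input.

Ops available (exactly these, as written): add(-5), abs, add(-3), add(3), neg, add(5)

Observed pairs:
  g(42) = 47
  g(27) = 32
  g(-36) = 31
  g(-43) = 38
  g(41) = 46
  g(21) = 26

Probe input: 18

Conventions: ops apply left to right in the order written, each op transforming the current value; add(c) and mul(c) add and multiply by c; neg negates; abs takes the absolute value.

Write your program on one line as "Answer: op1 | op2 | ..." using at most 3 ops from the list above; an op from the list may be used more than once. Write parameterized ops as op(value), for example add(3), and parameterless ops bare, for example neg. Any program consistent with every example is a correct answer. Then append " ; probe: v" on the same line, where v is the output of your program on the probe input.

add(5) | abs ; probe: 23

Check, running the answer program on each example:
  42 -> 47 -> 47
  27 -> 32 -> 32
  -36 -> -31 -> 31
  -43 -> -38 -> 38
  41 -> 46 -> 46
  21 -> 26 -> 26
  probe: 18 -> 23 -> 23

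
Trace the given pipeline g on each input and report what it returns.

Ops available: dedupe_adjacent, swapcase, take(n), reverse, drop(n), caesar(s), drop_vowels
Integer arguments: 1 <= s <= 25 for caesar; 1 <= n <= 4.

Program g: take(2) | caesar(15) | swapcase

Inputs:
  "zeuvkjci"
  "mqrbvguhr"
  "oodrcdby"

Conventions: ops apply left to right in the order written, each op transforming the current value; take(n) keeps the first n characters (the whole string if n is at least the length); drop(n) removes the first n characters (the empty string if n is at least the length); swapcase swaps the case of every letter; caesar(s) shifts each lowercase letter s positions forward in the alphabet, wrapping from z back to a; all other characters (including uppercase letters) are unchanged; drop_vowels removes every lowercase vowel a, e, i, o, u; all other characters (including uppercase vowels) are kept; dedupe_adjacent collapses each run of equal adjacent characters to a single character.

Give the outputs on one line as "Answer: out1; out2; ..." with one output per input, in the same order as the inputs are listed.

Execution, op by op:
  "zeuvkjci" -> "ze" -> "ot" -> "OT"
  "mqrbvguhr" -> "mq" -> "bf" -> "BF"
  "oodrcdby" -> "oo" -> "dd" -> "DD"

"OT"; "BF"; "DD"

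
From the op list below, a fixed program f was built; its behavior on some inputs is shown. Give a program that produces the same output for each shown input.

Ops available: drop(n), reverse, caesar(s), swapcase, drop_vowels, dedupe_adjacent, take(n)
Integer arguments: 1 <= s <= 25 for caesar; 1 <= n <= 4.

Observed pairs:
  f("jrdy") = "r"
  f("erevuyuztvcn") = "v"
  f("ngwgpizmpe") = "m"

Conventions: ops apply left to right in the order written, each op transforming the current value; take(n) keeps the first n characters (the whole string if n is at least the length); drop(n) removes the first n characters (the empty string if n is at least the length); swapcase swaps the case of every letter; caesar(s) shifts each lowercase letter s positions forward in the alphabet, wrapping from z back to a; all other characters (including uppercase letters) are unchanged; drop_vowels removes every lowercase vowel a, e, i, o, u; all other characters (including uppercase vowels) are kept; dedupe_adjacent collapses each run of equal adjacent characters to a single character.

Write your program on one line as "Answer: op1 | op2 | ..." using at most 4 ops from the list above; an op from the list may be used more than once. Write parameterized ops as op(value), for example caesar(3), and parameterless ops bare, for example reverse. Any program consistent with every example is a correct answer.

reverse | drop(2) | take(1)

Check, running the answer program on each example:
  "jrdy" -> "ydrj" -> "rj" -> "r"
  "erevuyuztvcn" -> "ncvtzuyuvere" -> "vtzuyuvere" -> "v"
  "ngwgpizmpe" -> "epmzipgwgn" -> "mzipgwgn" -> "m"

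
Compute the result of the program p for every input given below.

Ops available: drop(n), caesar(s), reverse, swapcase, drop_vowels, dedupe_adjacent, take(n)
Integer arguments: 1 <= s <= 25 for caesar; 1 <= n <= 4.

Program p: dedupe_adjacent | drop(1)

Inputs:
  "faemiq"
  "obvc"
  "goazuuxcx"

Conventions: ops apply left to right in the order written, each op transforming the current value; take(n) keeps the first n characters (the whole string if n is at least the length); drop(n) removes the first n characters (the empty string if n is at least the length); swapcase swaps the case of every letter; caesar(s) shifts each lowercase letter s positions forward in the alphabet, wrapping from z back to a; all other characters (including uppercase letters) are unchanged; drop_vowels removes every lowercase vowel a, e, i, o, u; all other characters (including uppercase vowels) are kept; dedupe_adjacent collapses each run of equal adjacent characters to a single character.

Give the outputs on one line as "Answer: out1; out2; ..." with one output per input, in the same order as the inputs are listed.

Execution, op by op:
  "faemiq" -> "faemiq" -> "aemiq"
  "obvc" -> "obvc" -> "bvc"
  "goazuuxcx" -> "goazuxcx" -> "oazuxcx"

"aemiq"; "bvc"; "oazuxcx"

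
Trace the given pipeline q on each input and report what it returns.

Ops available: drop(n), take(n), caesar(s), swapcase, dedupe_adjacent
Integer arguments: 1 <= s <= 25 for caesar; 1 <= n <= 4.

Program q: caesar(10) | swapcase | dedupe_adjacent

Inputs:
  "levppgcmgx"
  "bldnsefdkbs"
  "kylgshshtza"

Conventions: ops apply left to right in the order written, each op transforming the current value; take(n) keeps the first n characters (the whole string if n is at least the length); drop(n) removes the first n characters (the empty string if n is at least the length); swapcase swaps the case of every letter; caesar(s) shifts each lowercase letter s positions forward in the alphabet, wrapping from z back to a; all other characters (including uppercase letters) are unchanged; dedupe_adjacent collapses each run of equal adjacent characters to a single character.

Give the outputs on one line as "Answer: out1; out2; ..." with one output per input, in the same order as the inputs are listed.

Execution, op by op:
  "levppgcmgx" -> "vofzzqmwqh" -> "VOFZZQMWQH" -> "VOFZQMWQH"
  "bldnsefdkbs" -> "lvnxcopnulc" -> "LVNXCOPNULC" -> "LVNXCOPNULC"
  "kylgshshtza" -> "uivqcrcrdjk" -> "UIVQCRCRDJK" -> "UIVQCRCRDJK"

"VOFZQMWQH"; "LVNXCOPNULC"; "UIVQCRCRDJK"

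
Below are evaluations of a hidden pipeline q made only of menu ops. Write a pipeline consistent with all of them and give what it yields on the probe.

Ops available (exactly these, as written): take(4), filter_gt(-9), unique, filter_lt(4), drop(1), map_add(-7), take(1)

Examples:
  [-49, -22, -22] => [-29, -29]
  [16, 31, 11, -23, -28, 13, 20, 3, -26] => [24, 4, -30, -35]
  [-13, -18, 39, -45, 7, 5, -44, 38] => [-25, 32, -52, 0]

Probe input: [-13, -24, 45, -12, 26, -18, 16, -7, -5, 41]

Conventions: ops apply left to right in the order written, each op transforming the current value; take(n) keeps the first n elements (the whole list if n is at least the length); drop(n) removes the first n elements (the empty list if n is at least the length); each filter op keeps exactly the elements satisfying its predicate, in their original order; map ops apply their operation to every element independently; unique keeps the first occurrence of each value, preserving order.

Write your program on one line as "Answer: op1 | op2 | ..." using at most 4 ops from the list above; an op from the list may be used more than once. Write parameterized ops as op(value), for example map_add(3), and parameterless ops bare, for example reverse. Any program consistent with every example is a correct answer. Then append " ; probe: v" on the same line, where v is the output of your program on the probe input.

map_add(-7) | drop(1) | take(4) ; probe: [-31, 38, -19, 19]

Check, running the answer program on each example:
  [-49, -22, -22] -> [-56, -29, -29] -> [-29, -29] -> [-29, -29]
  [16, 31, 11, -23, -28, 13, 20, 3, -26] -> [9, 24, 4, -30, -35, 6, 13, -4, -33] -> [24, 4, -30, -35, 6, 13, -4, -33] -> [24, 4, -30, -35]
  [-13, -18, 39, -45, 7, 5, -44, 38] -> [-20, -25, 32, -52, 0, -2, -51, 31] -> [-25, 32, -52, 0, -2, -51, 31] -> [-25, 32, -52, 0]
  probe: [-13, -24, 45, -12, 26, -18, 16, -7, -5, 41] -> [-20, -31, 38, -19, 19, -25, 9, -14, -12, 34] -> [-31, 38, -19, 19, -25, 9, -14, -12, 34] -> [-31, 38, -19, 19]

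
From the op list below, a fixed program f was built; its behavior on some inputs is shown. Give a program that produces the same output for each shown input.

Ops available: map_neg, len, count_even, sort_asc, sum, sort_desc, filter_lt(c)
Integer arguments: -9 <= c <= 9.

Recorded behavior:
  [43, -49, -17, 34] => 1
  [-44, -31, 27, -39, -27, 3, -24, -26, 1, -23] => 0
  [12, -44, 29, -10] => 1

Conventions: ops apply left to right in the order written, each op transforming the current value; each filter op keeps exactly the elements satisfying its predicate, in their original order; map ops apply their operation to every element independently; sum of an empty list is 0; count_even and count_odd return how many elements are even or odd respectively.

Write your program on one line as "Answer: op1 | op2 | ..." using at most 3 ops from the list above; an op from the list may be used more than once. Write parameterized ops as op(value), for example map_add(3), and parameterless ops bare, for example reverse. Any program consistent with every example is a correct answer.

map_neg | filter_lt(7) | count_even

Check, running the answer program on each example:
  [43, -49, -17, 34] -> [-43, 49, 17, -34] -> [-43, -34] -> 1
  [-44, -31, 27, -39, -27, 3, -24, -26, 1, -23] -> [44, 31, -27, 39, 27, -3, 24, 26, -1, 23] -> [-27, -3, -1] -> 0
  [12, -44, 29, -10] -> [-12, 44, -29, 10] -> [-12, -29] -> 1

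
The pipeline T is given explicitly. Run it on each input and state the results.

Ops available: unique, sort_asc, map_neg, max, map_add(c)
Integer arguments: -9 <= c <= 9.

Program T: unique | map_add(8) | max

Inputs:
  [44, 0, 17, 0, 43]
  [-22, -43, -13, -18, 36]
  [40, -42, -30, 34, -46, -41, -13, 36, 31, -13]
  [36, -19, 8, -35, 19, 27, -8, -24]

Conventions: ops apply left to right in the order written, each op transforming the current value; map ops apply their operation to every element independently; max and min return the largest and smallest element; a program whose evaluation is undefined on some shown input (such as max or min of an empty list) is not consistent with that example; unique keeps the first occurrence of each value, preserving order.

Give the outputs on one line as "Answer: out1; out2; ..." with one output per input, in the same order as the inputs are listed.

Execution, op by op:
  [44, 0, 17, 0, 43] -> [44, 0, 17, 43] -> [52, 8, 25, 51] -> 52
  [-22, -43, -13, -18, 36] -> [-22, -43, -13, -18, 36] -> [-14, -35, -5, -10, 44] -> 44
  [40, -42, -30, 34, -46, -41, -13, 36, 31, -13] -> [40, -42, -30, 34, -46, -41, -13, 36, 31] -> [48, -34, -22, 42, -38, -33, -5, 44, 39] -> 48
  [36, -19, 8, -35, 19, 27, -8, -24] -> [36, -19, 8, -35, 19, 27, -8, -24] -> [44, -11, 16, -27, 27, 35, 0, -16] -> 44

52; 44; 48; 44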